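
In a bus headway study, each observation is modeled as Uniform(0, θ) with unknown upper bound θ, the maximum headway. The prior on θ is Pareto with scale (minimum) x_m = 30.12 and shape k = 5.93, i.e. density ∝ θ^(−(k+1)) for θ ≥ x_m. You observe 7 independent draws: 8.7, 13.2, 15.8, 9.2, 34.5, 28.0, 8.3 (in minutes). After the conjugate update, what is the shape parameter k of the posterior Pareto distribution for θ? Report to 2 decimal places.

12.93

A Pareto(scale x_m, shape k) prior on the upper bound θ of Uniform(0, θ) is conjugate: posterior is Pareto(max(x_m, max xᵢ), k + n).
Sample maximum = 34.5; prior scale x_m = 30.12 → posterior scale = max = 34.50.
Posterior shape = 5.93 + 7 = 12.93.
Posterior shape k = 12.93.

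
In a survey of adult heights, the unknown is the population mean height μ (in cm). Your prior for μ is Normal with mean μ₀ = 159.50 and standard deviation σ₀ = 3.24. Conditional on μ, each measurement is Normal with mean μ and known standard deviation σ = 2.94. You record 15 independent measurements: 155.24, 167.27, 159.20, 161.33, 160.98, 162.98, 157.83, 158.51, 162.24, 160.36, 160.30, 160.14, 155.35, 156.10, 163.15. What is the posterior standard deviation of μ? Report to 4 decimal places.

0.7391

For Normal data with known variance σ², a Normal(μ₀, σ₀²) prior on μ is conjugate. Posterior precision = 1/σ₀² + n/σ²; posterior mean is the precision-weighted average of μ₀ and x̄.
σ₀² = 3.24² = 10.4976, σ² = 2.94² = 8.6436; σ² + n·σ₀² = 8.6436 + 15·10.4976 = 166.1076.
Posterior precision = 1/σ₀² + n/σ² = 1/10.4976 + 15/8.6436 = (σ² + n·σ₀²)/(σ₀²σ²) = 166.1076/(10.4976·8.6436); posterior variance σₙ² = σ₀²σ²/(σ² + n·σ₀²) = 10.4976·8.6436/166.1076 = 0.546255.
Posterior SD = √σₙ² = √(10.4976·8.6436/166.1076) = 0.7391.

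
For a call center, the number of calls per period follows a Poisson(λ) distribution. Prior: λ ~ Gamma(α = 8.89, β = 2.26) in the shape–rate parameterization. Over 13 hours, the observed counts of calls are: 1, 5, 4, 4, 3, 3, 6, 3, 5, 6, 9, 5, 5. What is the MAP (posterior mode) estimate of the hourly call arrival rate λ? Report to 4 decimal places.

With a Gamma(shape α, rate β) prior, the Poisson likelihood is conjugate: the posterior is Gamma(α + ΣXᵢ, β + n).
Sum of counts S = 59 over n = 13 hours.
Posterior: Gamma(α+S, β+n) = Gamma(8.89+59, 2.26+13) = Gamma(67.89, 15.26).
Mode of Gamma(α,β) for α≥1 is (α−1)/β = 66.89/15.26 = 4.3834.

4.3834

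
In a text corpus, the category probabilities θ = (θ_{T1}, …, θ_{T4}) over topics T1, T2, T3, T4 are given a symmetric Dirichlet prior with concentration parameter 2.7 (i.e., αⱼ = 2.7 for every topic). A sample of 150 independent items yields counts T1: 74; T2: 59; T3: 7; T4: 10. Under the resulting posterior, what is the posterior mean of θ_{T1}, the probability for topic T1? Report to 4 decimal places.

0.4770

The Dirichlet prior is conjugate to the Multinomial likelihood: each posterior αⱼ = prior αⱼ + observed count nⱼ.
Posterior concentration: (76.7, 61.7, 9.7, 12.7), total = 160.8.
E[θ_{T1}|data] = α_{T1}/Σα = 76.7/160.8 = 0.4770.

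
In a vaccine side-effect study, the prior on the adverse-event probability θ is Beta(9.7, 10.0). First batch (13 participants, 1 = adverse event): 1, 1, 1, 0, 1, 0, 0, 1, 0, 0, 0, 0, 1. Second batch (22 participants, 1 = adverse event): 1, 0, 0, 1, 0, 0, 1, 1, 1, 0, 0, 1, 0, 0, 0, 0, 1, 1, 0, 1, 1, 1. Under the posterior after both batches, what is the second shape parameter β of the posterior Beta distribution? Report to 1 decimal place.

28.0

The Beta prior is conjugate to a Binomial/Bernoulli likelihood; the update adds successes to α and failures to β.
After batch 1: Beta(9.7+6, 10.0+7) = Beta(15.7, 17.0).
After batch 2: Beta(15.7+11, 17.0+11) = Beta(26.7, 28.0).
Posterior β = 28.0.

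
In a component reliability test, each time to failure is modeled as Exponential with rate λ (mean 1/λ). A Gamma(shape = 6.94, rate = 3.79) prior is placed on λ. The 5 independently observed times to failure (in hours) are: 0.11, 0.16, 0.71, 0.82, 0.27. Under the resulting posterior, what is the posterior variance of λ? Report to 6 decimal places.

0.347704

With a Gamma(shape α, rate β) prior on the exponential rate λ, the posterior after n observations with total T = Σxᵢ is Gamma(α+n, β+T).
Sum of observations T = 2.07 hours; n = 5.
Posterior: Gamma(6.94+5, 3.79+2.07) = Gamma(11.94, 5.86).
Var = α/β² = 0.347704.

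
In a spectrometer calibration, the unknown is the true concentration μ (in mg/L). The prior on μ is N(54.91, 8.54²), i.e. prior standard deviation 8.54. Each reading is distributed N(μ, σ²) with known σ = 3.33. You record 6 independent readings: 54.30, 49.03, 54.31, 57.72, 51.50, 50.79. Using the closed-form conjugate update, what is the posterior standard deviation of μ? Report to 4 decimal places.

1.3426

For Normal data with known variance σ², a Normal(μ₀, σ₀²) prior on μ is conjugate. Posterior precision = 1/σ₀² + n/σ²; posterior mean is the precision-weighted average of μ₀ and x̄.
σ₀² = 8.54² = 72.9316, σ² = 3.33² = 11.0889; σ² + n·σ₀² = 11.0889 + 6·72.9316 = 448.6785.
Posterior precision = 1/σ₀² + n/σ² = 1/72.9316 + 6/11.0889 = (σ² + n·σ₀²)/(σ₀²σ²) = 448.6785/(72.9316·11.0889); posterior variance σₙ² = σ₀²σ²/(σ² + n·σ₀²) = 72.9316·11.0889/448.6785 = 1.802474.
Posterior SD = √σₙ² = √(72.9316·11.0889/448.6785) = 1.3426.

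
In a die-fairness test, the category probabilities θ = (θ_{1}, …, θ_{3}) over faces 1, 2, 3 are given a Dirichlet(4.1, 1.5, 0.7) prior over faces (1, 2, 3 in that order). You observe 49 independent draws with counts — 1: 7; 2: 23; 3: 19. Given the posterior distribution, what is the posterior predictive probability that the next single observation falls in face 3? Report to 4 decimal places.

0.3562

The Dirichlet prior is conjugate to the Multinomial likelihood: each posterior αⱼ = prior αⱼ + observed count nⱼ.
Posterior concentration: (11.1, 24.5, 19.7), total = 55.3.
P(next = 3 | data) = α_{3}/Σα = 0.3562.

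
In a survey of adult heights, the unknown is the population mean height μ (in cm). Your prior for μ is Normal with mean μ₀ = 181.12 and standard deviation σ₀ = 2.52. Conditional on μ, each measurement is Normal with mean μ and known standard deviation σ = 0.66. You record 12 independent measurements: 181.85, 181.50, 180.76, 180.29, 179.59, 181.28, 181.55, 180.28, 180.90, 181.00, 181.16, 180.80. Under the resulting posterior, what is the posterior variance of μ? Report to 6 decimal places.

For Normal data with known variance σ², a Normal(μ₀, σ₀²) prior on μ is conjugate. Posterior precision = 1/σ₀² + n/σ²; posterior mean is the precision-weighted average of μ₀ and x̄.
σ₀² = 2.52² = 6.3504, σ² = 0.66² = 0.4356; σ² + n·σ₀² = 0.4356 + 12·6.3504 = 76.6404.
Posterior precision = 1/σ₀² + n/σ² = 1/6.3504 + 12/0.4356 = (σ² + n·σ₀²)/(σ₀²σ²) = 76.6404/(6.3504·0.4356); posterior variance σₙ² = σ₀²σ²/(σ² + n·σ₀²) = 6.3504·0.4356/76.6404 = 0.036094.

0.036094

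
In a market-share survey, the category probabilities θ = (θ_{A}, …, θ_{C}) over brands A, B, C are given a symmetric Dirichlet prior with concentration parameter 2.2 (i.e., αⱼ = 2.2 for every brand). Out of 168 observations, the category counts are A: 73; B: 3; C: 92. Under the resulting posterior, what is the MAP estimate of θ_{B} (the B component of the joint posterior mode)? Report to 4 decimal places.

The Dirichlet prior is conjugate to the Multinomial likelihood: each posterior αⱼ = prior αⱼ + observed count nⱼ.
Posterior concentration: (75.2, 5.2, 94.2), total = 174.6.
Joint mode component: (α_{B}−1)/(Σα−K) = 4.2/171.6 = 0.0245.

0.0245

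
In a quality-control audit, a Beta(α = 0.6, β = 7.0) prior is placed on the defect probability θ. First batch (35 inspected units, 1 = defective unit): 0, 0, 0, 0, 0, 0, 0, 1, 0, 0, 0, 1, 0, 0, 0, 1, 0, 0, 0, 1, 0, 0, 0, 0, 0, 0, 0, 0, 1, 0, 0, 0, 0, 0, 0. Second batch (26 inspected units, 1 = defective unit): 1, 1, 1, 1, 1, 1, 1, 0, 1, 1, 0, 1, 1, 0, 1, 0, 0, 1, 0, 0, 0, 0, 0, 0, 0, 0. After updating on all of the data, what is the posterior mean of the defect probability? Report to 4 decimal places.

The Beta prior is conjugate to a Binomial/Bernoulli likelihood; the update adds successes to α and failures to β.
After batch 1: Beta(0.6+5, 7.0+30) = Beta(5.6, 37.0).
After batch 2: Beta(5.6+13, 37.0+13) = Beta(18.6, 50.0).
Posterior mean = α/(α+β) = 18.6/68.6 = 0.2711.

0.2711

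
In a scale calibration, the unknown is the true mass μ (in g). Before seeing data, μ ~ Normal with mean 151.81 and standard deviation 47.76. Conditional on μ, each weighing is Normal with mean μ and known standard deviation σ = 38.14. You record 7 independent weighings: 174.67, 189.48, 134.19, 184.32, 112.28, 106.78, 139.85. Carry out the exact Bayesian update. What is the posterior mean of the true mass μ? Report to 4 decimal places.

149.0474

For Normal data with known variance σ², a Normal(μ₀, σ₀²) prior on μ is conjugate. Posterior precision = 1/σ₀² + n/σ²; posterior mean is the precision-weighted average of μ₀ and x̄.
Σxᵢ = 174.67 + 189.48 + 134.19 + 184.32 + 112.28 + 106.78 + 139.85 = 1041.57, so n·x̄ = 1041.57.
σ₀² = 47.76² = 2281.0176, σ² = 38.14² = 1454.6596; σ² + n·σ₀² = 1454.6596 + 7·2281.0176 = 17421.7828.
Posterior mean = (μ₀/σ₀² + n·x̄/σ²)/(1/σ₀² + n/σ²) = (σ²·μ₀ + σ₀²·n·x̄)/(σ² + n·σ₀²) = (1454.6596·151.81 + 2281.0176·1041.57)/17421.7828 = 2596671.375508/17421.7828 = 149.0474.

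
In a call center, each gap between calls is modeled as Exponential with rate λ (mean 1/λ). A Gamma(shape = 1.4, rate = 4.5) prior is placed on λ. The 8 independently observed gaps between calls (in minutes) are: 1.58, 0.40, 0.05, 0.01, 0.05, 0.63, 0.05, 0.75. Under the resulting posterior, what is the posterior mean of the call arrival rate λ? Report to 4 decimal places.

With a Gamma(shape α, rate β) prior on the exponential rate λ, the posterior after n observations with total T = Σxᵢ is Gamma(α+n, β+T).
Sum of observations T = 3.52 minutes; n = 8.
Posterior: Gamma(1.4+8, 4.5+3.52) = Gamma(9.4, 8.02).
Posterior mean of λ = α/β = 9.4/8.02 = 1.1721.

1.1721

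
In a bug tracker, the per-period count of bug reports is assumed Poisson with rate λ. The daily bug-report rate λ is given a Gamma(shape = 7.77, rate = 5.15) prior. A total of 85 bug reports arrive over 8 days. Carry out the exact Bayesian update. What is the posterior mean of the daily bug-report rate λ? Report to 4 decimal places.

7.0548

With a Gamma(shape α, rate β) prior, the Poisson likelihood is conjugate: the posterior is Gamma(α + ΣXᵢ, β + n).
Posterior: Gamma(α+S, β+n) = Gamma(7.77+85, 5.15+8) = Gamma(92.77, 13.15).
Posterior mean = α/β = 92.77/13.15 = 7.0548.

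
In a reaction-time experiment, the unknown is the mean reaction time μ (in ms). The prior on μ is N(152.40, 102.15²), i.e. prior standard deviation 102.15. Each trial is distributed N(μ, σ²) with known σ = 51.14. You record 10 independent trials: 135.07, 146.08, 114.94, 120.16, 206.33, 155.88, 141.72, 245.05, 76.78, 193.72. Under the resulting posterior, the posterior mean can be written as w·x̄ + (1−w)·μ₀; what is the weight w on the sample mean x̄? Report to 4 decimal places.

0.9755

For Normal data with known variance σ², a Normal(μ₀, σ₀²) prior on μ is conjugate. Posterior precision = 1/σ₀² + n/σ²; posterior mean is the precision-weighted average of μ₀ and x̄.
σ₀² = 102.15² = 10434.6225, σ² = 51.14² = 2615.2996. Prior precision 1/σ₀² = 1/10434.6225; data precision n/σ² = 10/2615.2996.
w = (n/σ²)/(1/σ₀² + n/σ²) = n·σ₀²/(σ² + n·σ₀²) = 10·10434.6225/(2615.2996 + 10·10434.6225) = 104346.225/106961.5246 = 0.9755.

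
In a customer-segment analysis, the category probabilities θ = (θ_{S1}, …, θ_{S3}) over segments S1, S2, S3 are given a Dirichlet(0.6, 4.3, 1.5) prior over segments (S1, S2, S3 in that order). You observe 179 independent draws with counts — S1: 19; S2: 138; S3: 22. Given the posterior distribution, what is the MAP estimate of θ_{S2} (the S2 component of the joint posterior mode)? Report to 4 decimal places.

0.7747

The Dirichlet prior is conjugate to the Multinomial likelihood: each posterior αⱼ = prior αⱼ + observed count nⱼ.
Posterior concentration: (19.6, 142.3, 23.5), total = 185.4.
Joint mode component: (α_{S2}−1)/(Σα−K) = 141.3/182.4 = 0.7747.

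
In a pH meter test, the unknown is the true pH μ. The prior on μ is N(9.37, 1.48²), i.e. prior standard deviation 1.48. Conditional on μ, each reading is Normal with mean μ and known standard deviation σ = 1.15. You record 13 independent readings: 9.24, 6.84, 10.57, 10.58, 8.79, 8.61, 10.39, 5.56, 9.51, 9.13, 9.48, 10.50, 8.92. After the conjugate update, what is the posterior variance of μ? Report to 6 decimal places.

For Normal data with known variance σ², a Normal(μ₀, σ₀²) prior on μ is conjugate. Posterior precision = 1/σ₀² + n/σ²; posterior mean is the precision-weighted average of μ₀ and x̄.
σ₀² = 1.48² = 2.1904, σ² = 1.15² = 1.3225; σ² + n·σ₀² = 1.3225 + 13·2.1904 = 29.7977.
Posterior precision = 1/σ₀² + n/σ² = 1/2.1904 + 13/1.3225 = (σ² + n·σ₀²)/(σ₀²σ²) = 29.7977/(2.1904·1.3225); posterior variance σₙ² = σ₀²σ²/(σ² + n·σ₀²) = 2.1904·1.3225/29.7977 = 0.097216.

0.097216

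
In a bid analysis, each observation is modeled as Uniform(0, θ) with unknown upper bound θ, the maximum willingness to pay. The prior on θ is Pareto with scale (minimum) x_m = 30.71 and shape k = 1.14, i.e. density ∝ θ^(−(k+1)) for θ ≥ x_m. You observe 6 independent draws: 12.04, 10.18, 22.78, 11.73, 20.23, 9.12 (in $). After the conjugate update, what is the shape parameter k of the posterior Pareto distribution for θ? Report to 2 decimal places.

A Pareto(scale x_m, shape k) prior on the upper bound θ of Uniform(0, θ) is conjugate: posterior is Pareto(max(x_m, max xᵢ), k + n).
Sample maximum = 22.78; prior scale x_m = 30.71 → posterior scale = max = 30.71.
Posterior shape = 1.14 + 6 = 7.14.
Posterior shape k = 7.14.

7.14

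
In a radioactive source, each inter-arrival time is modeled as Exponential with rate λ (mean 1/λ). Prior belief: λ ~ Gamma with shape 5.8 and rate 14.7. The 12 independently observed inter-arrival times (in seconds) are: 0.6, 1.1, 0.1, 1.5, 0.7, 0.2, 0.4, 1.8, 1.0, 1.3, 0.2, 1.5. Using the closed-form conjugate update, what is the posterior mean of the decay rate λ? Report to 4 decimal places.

0.7092

With a Gamma(shape α, rate β) prior on the exponential rate λ, the posterior after n observations with total T = Σxᵢ is Gamma(α+n, β+T).
Sum of observations T = 10.4 seconds; n = 12.
Posterior: Gamma(5.8+12, 14.7+10.4) = Gamma(17.8, 25.1).
Posterior mean of λ = α/β = 17.8/25.1 = 0.7092.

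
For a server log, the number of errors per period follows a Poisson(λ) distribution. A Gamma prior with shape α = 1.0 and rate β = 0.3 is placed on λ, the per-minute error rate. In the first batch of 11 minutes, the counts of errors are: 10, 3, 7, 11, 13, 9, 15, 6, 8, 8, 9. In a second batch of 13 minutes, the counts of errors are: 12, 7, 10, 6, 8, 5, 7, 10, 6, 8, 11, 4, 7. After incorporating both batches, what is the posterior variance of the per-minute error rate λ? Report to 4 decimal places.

0.3404

With a Gamma(shape α, rate β) prior, the Poisson likelihood is conjugate: the posterior is Gamma(α + ΣXᵢ, β + n).
Batch 1: sum of counts S = 99 over n = 11 minutes.
After batch 1: Gamma(α+S, β+n) = Gamma(1.0+99, 0.3+11) = Gamma(100.0, 11.3).
Batch 2: sum of counts S = 101 over n = 13 minutes.
After batch 2: Gamma(α+S, β+n) = Gamma(100.0+101, 11.3+13) = Gamma(201.0, 24.3).
Var = α/β² = 201.0/24.3² = 0.3404.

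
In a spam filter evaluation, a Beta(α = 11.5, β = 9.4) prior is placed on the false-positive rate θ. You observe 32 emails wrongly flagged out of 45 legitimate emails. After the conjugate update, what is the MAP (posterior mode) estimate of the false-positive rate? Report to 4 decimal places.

0.6651

The Beta prior is conjugate to a Binomial/Bernoulli likelihood; the update adds successes to α and failures to β.
Posterior: Beta(α+k, β+n−k) = Beta(11.5+32, 9.4+13) = Beta(43.5, 22.4).
Mode of Beta(a,b) for a,b>1 is (a−1)/(a+b−2) = 42.5/63.9 = 0.6651.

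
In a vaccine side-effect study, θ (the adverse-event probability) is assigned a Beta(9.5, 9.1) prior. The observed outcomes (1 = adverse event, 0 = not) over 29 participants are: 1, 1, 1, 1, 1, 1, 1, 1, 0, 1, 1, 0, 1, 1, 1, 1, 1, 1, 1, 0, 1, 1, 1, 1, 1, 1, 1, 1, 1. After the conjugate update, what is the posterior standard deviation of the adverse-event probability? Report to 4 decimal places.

0.0625

The Beta prior is conjugate to a Binomial/Bernoulli likelihood; the update adds successes to α and failures to β.
Posterior: Beta(α+k, β+n−k) = Beta(9.5+26, 9.1+3) = Beta(35.5, 12.1).
Var = αβ/((α+β)²(α+β+1)) = 35.5·12.1/(47.6²·48.6) = 0.00390089; SD = √0.00390089 = 0.0625.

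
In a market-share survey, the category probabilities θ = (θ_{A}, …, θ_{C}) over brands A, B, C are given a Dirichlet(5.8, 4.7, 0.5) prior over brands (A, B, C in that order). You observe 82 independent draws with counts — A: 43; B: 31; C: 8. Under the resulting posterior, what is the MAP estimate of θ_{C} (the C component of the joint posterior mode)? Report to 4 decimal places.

0.0833

The Dirichlet prior is conjugate to the Multinomial likelihood: each posterior αⱼ = prior αⱼ + observed count nⱼ.
Posterior concentration: (48.8, 35.7, 8.5), total = 93.0.
Joint mode component: (α_{C}−1)/(Σα−K) = 7.5/90.0 = 0.0833.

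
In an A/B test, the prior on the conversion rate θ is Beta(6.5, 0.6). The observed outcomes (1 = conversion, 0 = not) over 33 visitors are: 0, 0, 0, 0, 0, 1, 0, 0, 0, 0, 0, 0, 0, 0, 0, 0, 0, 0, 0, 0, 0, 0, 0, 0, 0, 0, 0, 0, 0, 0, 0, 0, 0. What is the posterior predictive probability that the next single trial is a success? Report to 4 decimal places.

The Beta prior is conjugate to a Binomial/Bernoulli likelihood; the update adds successes to α and failures to β.
Posterior: Beta(α+k, β+n−k) = Beta(6.5+1, 0.6+32) = Beta(7.5, 32.6).
For a single future Bernoulli trial, P(success | data) = α/(α+β) = 0.1870.

0.1870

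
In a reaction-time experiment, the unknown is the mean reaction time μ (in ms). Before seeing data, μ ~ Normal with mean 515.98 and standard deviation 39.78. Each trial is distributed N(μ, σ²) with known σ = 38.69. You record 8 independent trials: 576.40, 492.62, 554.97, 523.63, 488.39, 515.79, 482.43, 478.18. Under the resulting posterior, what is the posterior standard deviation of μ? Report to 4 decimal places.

For Normal data with known variance σ², a Normal(μ₀, σ₀²) prior on μ is conjugate. Posterior precision = 1/σ₀² + n/σ²; posterior mean is the precision-weighted average of μ₀ and x̄.
σ₀² = 39.78² = 1582.4484, σ² = 38.69² = 1496.9161; σ² + n·σ₀² = 1496.9161 + 8·1582.4484 = 14156.5033.
Posterior precision = 1/σ₀² + n/σ² = 1/1582.4484 + 8/1496.9161 = (σ² + n·σ₀²)/(σ₀²σ²) = 14156.5033/(1582.4484·1496.9161); posterior variance σₙ² = σ₀²σ²/(σ² + n·σ₀²) = 1582.4484·1496.9161/14156.5033 = 167.328926.
Posterior SD = √σₙ² = √(1582.4484·1496.9161/14156.5033) = 12.9356.

12.9356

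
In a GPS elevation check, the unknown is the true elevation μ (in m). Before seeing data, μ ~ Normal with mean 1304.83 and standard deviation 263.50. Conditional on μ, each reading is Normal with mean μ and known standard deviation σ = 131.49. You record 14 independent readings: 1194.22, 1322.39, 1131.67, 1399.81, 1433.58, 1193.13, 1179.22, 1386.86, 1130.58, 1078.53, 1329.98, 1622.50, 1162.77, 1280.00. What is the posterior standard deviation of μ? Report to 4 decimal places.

For Normal data with known variance σ², a Normal(μ₀, σ₀²) prior on μ is conjugate. Posterior precision = 1/σ₀² + n/σ²; posterior mean is the precision-weighted average of μ₀ and x̄.
σ₀² = 263.50² = 69432.25, σ² = 131.49² = 17289.6201; σ² + n·σ₀² = 17289.6201 + 14·69432.25 = 989341.1201.
Posterior precision = 1/σ₀² + n/σ² = 1/69432.25 + 14/17289.6201 = (σ² + n·σ₀²)/(σ₀²σ²) = 989341.1201/(69432.25·17289.6201); posterior variance σₙ² = σ₀²σ²/(σ² + n·σ₀²) = 69432.25·17289.6201/989341.1201 = 1213.390610.
Posterior SD = √σₙ² = √(69432.25·17289.6201/989341.1201) = 34.8338.

34.8338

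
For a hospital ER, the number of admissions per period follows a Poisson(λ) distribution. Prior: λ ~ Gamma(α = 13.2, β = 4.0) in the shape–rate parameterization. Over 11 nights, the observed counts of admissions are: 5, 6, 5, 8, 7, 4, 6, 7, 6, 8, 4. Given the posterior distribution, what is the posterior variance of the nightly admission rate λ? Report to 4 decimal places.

0.3520

With a Gamma(shape α, rate β) prior, the Poisson likelihood is conjugate: the posterior is Gamma(α + ΣXᵢ, β + n).
Sum of counts S = 66 over n = 11 nights.
Posterior: Gamma(α+S, β+n) = Gamma(13.2+66, 4.0+11) = Gamma(79.2, 15.0).
Var = α/β² = 79.2/15.0² = 0.3520.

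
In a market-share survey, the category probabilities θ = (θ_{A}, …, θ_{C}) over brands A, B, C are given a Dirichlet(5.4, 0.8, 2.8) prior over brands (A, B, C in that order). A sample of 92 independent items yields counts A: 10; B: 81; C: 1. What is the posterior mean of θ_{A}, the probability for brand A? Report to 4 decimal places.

The Dirichlet prior is conjugate to the Multinomial likelihood: each posterior αⱼ = prior αⱼ + observed count nⱼ.
Posterior concentration: (15.4, 81.8, 3.8), total = 101.0.
E[θ_{A}|data] = α_{A}/Σα = 15.4/101.0 = 0.1525.

0.1525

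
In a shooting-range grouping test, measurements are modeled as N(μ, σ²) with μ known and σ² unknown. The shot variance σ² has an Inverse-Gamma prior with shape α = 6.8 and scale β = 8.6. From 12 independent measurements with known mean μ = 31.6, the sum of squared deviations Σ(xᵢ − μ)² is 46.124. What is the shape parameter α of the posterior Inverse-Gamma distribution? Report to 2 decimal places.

With known mean μ and an Inverse-Gamma(α, β) prior on σ², the Normal likelihood is conjugate: posterior is Inv-Gamma(α + n/2, β + Σ(xᵢ−μ)²/2).
Posterior: Inv-Gamma(6.8 + 12/2, 8.6 + 46.124/2) = Inv-Gamma(12.80, 31.6620).
Posterior α = 12.80.

12.80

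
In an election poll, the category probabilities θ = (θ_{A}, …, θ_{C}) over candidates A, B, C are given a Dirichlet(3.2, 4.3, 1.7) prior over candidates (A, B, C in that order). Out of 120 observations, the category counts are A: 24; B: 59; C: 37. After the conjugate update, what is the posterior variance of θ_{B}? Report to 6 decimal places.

The Dirichlet prior is conjugate to the Multinomial likelihood: each posterior αⱼ = prior αⱼ + observed count nⱼ.
Posterior concentration: (27.2, 63.3, 38.7), total = 129.2.
Var[θ_j] = α_j(Σα−α_j)/((Σα)²(Σα+1)) = 63.3·65.9/(129.2²·130.2) = 0.001919.

0.001919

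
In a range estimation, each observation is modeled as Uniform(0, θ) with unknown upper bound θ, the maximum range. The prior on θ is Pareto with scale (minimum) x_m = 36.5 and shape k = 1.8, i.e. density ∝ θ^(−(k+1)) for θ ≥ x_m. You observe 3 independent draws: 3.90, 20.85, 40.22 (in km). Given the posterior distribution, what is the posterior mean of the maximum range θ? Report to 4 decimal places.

A Pareto(scale x_m, shape k) prior on the upper bound θ of Uniform(0, θ) is conjugate: posterior is Pareto(max(x_m, max xᵢ), k + n).
Sample maximum = 40.22; prior scale x_m = 36.5 → posterior scale = max = 40.22.
Posterior shape = 1.8 + 3 = 4.8.
E[θ|data] = k·x_m/(k−1) = 4.8·40.22/3.8 = 50.8042.

50.8042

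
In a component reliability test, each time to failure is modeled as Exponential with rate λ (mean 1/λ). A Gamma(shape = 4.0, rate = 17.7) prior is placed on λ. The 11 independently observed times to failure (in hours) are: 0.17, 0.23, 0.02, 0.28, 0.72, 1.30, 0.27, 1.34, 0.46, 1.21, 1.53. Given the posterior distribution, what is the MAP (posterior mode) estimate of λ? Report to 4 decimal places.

0.5549

With a Gamma(shape α, rate β) prior on the exponential rate λ, the posterior after n observations with total T = Σxᵢ is Gamma(α+n, β+T).
Sum of observations T = 7.53 hours; n = 11.
Posterior: Gamma(4.0+11, 17.7+7.53) = Gamma(15.0, 25.23).
Mode = (α−1)/β = 0.5549.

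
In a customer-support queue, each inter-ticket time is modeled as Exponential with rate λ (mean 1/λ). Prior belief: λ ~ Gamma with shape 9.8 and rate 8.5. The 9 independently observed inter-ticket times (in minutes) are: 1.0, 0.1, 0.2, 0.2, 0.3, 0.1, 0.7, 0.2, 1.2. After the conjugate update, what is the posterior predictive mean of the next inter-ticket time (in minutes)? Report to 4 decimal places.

0.7022

With a Gamma(shape α, rate β) prior on the exponential rate λ, the posterior after n observations with total T = Σxᵢ is Gamma(α+n, β+T).
Sum of observations T = 4.0 minutes; n = 9.
Posterior: Gamma(9.8+9, 8.5+4.0) = Gamma(18.8, 12.5).
The predictive distribution for the next observation is Lomax; its mean is β/(α−1) = 12.5/17.8 = 0.7022.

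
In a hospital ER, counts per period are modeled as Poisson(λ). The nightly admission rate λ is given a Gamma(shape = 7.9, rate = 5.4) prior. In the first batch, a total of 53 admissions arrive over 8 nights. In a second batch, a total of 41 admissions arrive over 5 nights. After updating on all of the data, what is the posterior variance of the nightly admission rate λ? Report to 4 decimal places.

With a Gamma(shape α, rate β) prior, the Poisson likelihood is conjugate: the posterior is Gamma(α + ΣXᵢ, β + n).
After batch 1: Gamma(α+S, β+n) = Gamma(7.9+53, 5.4+8) = Gamma(60.9, 13.4).
After batch 2: Gamma(α+S, β+n) = Gamma(60.9+41, 13.4+5) = Gamma(101.9, 18.4).
Var = α/β² = 101.9/18.4² = 0.3010.

0.3010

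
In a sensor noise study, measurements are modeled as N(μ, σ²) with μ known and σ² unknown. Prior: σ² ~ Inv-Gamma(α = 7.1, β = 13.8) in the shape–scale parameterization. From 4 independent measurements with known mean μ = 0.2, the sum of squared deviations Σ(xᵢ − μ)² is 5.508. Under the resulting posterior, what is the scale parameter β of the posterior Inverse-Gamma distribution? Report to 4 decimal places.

With known mean μ and an Inverse-Gamma(α, β) prior on σ², the Normal likelihood is conjugate: posterior is Inv-Gamma(α + n/2, β + Σ(xᵢ−μ)²/2).
Posterior: Inv-Gamma(7.1 + 4/2, 13.8 + 5.508/2) = Inv-Gamma(9.10, 16.5540).
Posterior β = 16.5540.

16.5540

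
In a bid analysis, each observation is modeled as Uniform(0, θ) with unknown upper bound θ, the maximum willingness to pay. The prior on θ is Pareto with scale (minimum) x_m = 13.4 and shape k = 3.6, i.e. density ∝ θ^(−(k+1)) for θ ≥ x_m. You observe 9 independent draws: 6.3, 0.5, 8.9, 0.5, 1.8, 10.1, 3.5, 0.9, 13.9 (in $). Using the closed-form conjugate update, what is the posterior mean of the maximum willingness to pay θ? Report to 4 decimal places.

15.0983

A Pareto(scale x_m, shape k) prior on the upper bound θ of Uniform(0, θ) is conjugate: posterior is Pareto(max(x_m, max xᵢ), k + n).
Sample maximum = 13.9; prior scale x_m = 13.4 → posterior scale = max = 13.9.
Posterior shape = 3.6 + 9 = 12.6.
E[θ|data] = k·x_m/(k−1) = 12.6·13.9/11.6 = 15.0983.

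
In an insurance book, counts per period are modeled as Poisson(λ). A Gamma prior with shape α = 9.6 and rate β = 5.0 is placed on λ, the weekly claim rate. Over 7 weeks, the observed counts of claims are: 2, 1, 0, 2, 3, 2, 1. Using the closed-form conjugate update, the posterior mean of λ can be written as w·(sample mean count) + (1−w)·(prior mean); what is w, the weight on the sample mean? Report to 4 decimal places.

With a Gamma(shape α, rate β) prior, the Poisson likelihood is conjugate: the posterior is Gamma(α + ΣXᵢ, β + n).
Posterior mean = (α₀+S)/(β₀+n) = [n/(β₀+n)]·(S/n) + [β₀/(β₀+n)]·(α₀/β₀), so only n and β₀ enter the weight.
Weight on data w = n/(β₀+n) = 7/(5.0+7) = 7/12.0 = 0.5833.

0.5833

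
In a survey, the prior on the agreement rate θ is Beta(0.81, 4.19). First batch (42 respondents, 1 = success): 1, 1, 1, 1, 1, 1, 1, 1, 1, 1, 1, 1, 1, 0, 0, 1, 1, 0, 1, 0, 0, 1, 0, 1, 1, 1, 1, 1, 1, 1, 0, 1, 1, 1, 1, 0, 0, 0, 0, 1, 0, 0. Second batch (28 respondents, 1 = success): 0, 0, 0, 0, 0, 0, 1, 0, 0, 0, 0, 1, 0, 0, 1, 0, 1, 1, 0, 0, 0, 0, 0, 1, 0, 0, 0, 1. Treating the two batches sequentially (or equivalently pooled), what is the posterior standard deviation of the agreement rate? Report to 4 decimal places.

0.0573

The Beta prior is conjugate to a Binomial/Bernoulli likelihood; the update adds successes to α and failures to β.
After batch 1: Beta(0.81+29, 4.19+13) = Beta(29.81, 17.19).
After batch 2: Beta(29.81+7, 17.19+21) = Beta(36.81, 38.19).
Var = αβ/((α+β)²(α+β+1)) = 36.81·38.19/(75.00²·76.00) = 0.00328836; SD = √0.00328836 = 0.0573.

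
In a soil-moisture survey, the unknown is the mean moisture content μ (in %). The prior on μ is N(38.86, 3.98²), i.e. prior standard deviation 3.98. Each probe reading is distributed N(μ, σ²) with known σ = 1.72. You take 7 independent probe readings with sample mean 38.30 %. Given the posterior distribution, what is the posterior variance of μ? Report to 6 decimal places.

For Normal data with known variance σ², a Normal(μ₀, σ₀²) prior on μ is conjugate. Posterior precision = 1/σ₀² + n/σ²; posterior mean is the precision-weighted average of μ₀ and x̄.
σ₀² = 3.98² = 15.8404, σ² = 1.72² = 2.9584; σ² + n·σ₀² = 2.9584 + 7·15.8404 = 113.8412.
Posterior precision = 1/σ₀² + n/σ² = 1/15.8404 + 7/2.9584 = (σ² + n·σ₀²)/(σ₀²σ²) = 113.8412/(15.8404·2.9584); posterior variance σₙ² = σ₀²σ²/(σ² + n·σ₀²) = 15.8404·2.9584/113.8412 = 0.411646.

0.411646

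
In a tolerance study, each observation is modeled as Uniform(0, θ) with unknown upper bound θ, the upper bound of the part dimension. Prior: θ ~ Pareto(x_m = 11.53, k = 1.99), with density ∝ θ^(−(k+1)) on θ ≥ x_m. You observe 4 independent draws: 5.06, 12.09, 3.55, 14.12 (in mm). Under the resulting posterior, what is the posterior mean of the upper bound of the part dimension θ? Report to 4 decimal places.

A Pareto(scale x_m, shape k) prior on the upper bound θ of Uniform(0, θ) is conjugate: posterior is Pareto(max(x_m, max xᵢ), k + n).
Sample maximum = 14.12; prior scale x_m = 11.53 → posterior scale = max = 14.12.
Posterior shape = 1.99 + 4 = 5.99.
E[θ|data] = k·x_m/(k−1) = 5.99·14.12/4.99 = 16.9497.

16.9497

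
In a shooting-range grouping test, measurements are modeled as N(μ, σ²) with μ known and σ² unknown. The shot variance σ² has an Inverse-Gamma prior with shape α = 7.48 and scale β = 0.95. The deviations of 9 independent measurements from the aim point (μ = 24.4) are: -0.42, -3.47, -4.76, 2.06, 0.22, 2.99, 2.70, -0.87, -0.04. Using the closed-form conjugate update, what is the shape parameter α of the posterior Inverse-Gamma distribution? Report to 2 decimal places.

11.98

With known mean μ and an Inverse-Gamma(α, β) prior on σ², the Normal likelihood is conjugate: posterior is Inv-Gamma(α + n/2, β + Σ(xᵢ−μ)²/2).
Σ(xᵢ−μ)² = (-0.42)² + (-3.47)² + (-4.76)² + (2.06)² + (0.22)² + (2.99)² + (2.70)² + (-0.87)² + (-0.04)² = 56.1555.
Posterior: Inv-Gamma(7.48 + 9/2, 0.95 + 56.1555/2) = Inv-Gamma(11.98, 29.02775).
Posterior α = 11.98.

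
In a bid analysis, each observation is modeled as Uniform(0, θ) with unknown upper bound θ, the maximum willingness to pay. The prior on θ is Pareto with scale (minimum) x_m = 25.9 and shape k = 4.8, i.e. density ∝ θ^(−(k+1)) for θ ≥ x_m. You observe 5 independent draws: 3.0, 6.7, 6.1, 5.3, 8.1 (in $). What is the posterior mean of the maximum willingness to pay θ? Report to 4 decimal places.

28.8432

A Pareto(scale x_m, shape k) prior on the upper bound θ of Uniform(0, θ) is conjugate: posterior is Pareto(max(x_m, max xᵢ), k + n).
Sample maximum = 8.1; prior scale x_m = 25.9 → posterior scale = max = 25.9.
Posterior shape = 4.8 + 5 = 9.8.
E[θ|data] = k·x_m/(k−1) = 9.8·25.9/8.8 = 28.8432.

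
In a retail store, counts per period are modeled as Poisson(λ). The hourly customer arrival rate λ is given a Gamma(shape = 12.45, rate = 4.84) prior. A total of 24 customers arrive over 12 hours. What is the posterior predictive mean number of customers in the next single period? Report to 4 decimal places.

With a Gamma(shape α, rate β) prior, the Poisson likelihood is conjugate: the posterior is Gamma(α + ΣXᵢ, β + n).
Posterior: Gamma(α+S, β+n) = Gamma(12.45+24, 4.84+12) = Gamma(36.45, 16.84).
The predictive distribution for one future period is NegBinom with mean α/β = 2.1645.

2.1645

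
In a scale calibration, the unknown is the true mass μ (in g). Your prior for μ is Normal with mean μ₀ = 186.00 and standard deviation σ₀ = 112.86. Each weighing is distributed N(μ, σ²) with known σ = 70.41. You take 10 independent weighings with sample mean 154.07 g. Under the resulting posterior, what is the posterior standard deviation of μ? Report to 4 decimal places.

For Normal data with known variance σ², a Normal(μ₀, σ₀²) prior on μ is conjugate. Posterior precision = 1/σ₀² + n/σ²; posterior mean is the precision-weighted average of μ₀ and x̄.
σ₀² = 112.86² = 12737.3796, σ² = 70.41² = 4957.5681; σ² + n·σ₀² = 4957.5681 + 10·12737.3796 = 132331.3641.
Posterior precision = 1/σ₀² + n/σ² = 1/12737.3796 + 10/4957.5681 = (σ² + n·σ₀²)/(σ₀²σ²) = 132331.3641/(12737.3796·4957.5681); posterior variance σₙ² = σ₀²σ²/(σ² + n·σ₀²) = 12737.3796·4957.5681/132331.3641 = 477.184129.
Posterior SD = √σₙ² = √(12737.3796·4957.5681/132331.3641) = 21.8445.

21.8445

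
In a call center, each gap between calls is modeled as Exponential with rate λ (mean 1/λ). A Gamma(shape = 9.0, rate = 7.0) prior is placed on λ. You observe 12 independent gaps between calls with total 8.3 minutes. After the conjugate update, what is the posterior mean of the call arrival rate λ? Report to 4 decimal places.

1.3725

With a Gamma(shape α, rate β) prior on the exponential rate λ, the posterior after n observations with total T = Σxᵢ is Gamma(α+n, β+T).
Posterior: Gamma(9.0+12, 7.0+8.3) = Gamma(21.0, 15.3).
Posterior mean of λ = α/β = 21.0/15.3 = 1.3725.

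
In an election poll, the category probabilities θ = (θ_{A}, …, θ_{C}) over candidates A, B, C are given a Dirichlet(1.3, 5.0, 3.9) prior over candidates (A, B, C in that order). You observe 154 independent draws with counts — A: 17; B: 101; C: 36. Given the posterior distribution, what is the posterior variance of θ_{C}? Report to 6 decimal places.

0.001113

The Dirichlet prior is conjugate to the Multinomial likelihood: each posterior αⱼ = prior αⱼ + observed count nⱼ.
Posterior concentration: (18.3, 106.0, 39.9), total = 164.2.
Var[θ_j] = α_j(Σα−α_j)/((Σα)²(Σα+1)) = 39.9·124.3/(164.2²·165.2) = 0.001113.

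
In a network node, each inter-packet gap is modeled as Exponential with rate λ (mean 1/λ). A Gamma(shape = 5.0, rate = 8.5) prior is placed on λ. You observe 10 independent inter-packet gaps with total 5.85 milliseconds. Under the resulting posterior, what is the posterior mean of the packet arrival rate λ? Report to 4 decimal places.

With a Gamma(shape α, rate β) prior on the exponential rate λ, the posterior after n observations with total T = Σxᵢ is Gamma(α+n, β+T).
Posterior: Gamma(5.0+10, 8.5+5.85) = Gamma(15.0, 14.35).
Posterior mean of λ = α/β = 15.0/14.35 = 1.0453.

1.0453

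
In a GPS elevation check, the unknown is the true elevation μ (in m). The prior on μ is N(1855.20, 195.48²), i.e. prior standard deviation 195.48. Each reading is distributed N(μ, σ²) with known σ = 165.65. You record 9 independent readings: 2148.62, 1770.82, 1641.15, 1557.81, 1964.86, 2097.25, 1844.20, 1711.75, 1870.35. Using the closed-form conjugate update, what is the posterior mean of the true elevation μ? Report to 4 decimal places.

For Normal data with known variance σ², a Normal(μ₀, σ₀²) prior on μ is conjugate. Posterior precision = 1/σ₀² + n/σ²; posterior mean is the precision-weighted average of μ₀ and x̄.
Σxᵢ = 2148.62 + 1770.82 + 1641.15 + 1557.81 + 1964.86 + 2097.25 + 1844.20 + 1711.75 + 1870.35 = 16606.81, so n·x̄ = 16606.81.
σ₀² = 195.48² = 38212.4304, σ² = 165.65² = 27439.9225; σ² + n·σ₀² = 27439.9225 + 9·38212.4304 = 371351.7961.
Posterior mean = (μ₀/σ₀² + n·x̄/σ²)/(1/σ₀² + n/σ²) = (σ²·μ₀ + σ₀²·n·x̄)/(σ² + n·σ₀²) = (27439.9225·1855.20 + 38212.4304·16606.81)/371351.7961 = 685493115.513024/371351.7961 = 1845.9399.

1845.9399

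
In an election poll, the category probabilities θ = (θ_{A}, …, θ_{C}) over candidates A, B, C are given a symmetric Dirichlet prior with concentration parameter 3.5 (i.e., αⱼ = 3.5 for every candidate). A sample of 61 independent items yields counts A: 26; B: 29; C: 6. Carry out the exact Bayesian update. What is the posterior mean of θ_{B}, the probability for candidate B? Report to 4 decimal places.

0.4545

The Dirichlet prior is conjugate to the Multinomial likelihood: each posterior αⱼ = prior αⱼ + observed count nⱼ.
Posterior concentration: (29.5, 32.5, 9.5), total = 71.5.
E[θ_{B}|data] = α_{B}/Σα = 32.5/71.5 = 0.4545.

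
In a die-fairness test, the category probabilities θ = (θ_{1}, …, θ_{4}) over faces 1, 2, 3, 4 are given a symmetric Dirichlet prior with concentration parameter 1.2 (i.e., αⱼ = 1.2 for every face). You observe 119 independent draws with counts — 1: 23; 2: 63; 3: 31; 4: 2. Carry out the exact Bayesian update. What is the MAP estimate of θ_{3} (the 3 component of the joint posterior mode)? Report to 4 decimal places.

0.2604

The Dirichlet prior is conjugate to the Multinomial likelihood: each posterior αⱼ = prior αⱼ + observed count nⱼ.
Posterior concentration: (24.2, 64.2, 32.2, 3.2), total = 123.8.
Joint mode component: (α_{3}−1)/(Σα−K) = 31.2/119.8 = 0.2604.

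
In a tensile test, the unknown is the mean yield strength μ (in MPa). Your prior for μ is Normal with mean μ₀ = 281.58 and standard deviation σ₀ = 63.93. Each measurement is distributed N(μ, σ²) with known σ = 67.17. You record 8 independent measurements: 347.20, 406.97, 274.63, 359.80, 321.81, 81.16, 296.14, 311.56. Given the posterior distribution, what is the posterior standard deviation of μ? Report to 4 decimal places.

For Normal data with known variance σ², a Normal(μ₀, σ₀²) prior on μ is conjugate. Posterior precision = 1/σ₀² + n/σ²; posterior mean is the precision-weighted average of μ₀ and x̄.
σ₀² = 63.93² = 4087.0449, σ² = 67.17² = 4511.8089; σ² + n·σ₀² = 4511.8089 + 8·4087.0449 = 37208.1681.
Posterior precision = 1/σ₀² + n/σ² = 1/4087.0449 + 8/4511.8089 = (σ² + n·σ₀²)/(σ₀²σ²) = 37208.1681/(4087.0449·4511.8089); posterior variance σₙ² = σ₀²σ²/(σ² + n·σ₀²) = 4087.0449·4511.8089/37208.1681 = 495.589181.
Posterior SD = √σₙ² = √(4087.0449·4511.8089/37208.1681) = 22.2618.

22.2618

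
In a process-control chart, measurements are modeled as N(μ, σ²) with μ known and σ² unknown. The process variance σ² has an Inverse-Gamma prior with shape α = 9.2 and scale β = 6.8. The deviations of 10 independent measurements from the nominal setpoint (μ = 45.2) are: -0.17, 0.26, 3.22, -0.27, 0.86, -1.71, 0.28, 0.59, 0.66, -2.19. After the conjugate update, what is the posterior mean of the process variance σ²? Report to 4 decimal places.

With known mean μ and an Inverse-Gamma(α, β) prior on σ², the Normal likelihood is conjugate: posterior is Inv-Gamma(α + n/2, β + Σ(xᵢ−μ)²/2).
Σ(xᵢ−μ)² = (-0.17)² + (0.26)² + (3.22)² + (-0.27)² + (0.86)² + (-1.71)² + (0.28)² + (0.59)² + (0.66)² + (-2.19)² = 19.8597.
Posterior: Inv-Gamma(9.2 + 10/2, 6.8 + 19.8597/2) = Inv-Gamma(14.20, 16.72985).
E[σ²|data] = β/(α−1) = 16.72985/13.20 = 1.2674.

1.2674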